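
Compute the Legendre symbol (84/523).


p = 523 is prime, so compute (84/523) with the reciprocity algorithm (Jacobi-symbol steps: pull out 2s via (2/n), flip via reciprocity, reduce):
  pull out 2: (2/523) = -1  (since 523 mod 8 = 3)
  pull out 2: (2/523) = -1  (since 523 mod 8 = 3)
  reciprocity: (21/523) -> +(523/21)
  reduce: (19/21)
  reciprocity: (19/21) -> +(21/19)
  reduce: (2/19)
  pull out 2: (2/19) = -1  (since 19 mod 8 = 3)
  (1/19) = 1
Product of signs = -1
(84/523) = -1

-1


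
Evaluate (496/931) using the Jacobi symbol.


Compute (496/931) via quadratic reciprocity:
  pull out 2: (2/931) = -1  (since 931 mod 8 = 3)
  pull out 2: (2/931) = -1  (since 931 mod 8 = 3)
  pull out 2: (2/931) = -1  (since 931 mod 8 = 3)
  pull out 2: (2/931) = -1  (since 931 mod 8 = 3)
  reciprocity: (31/931) -> -(931/31)
  reduce: (1/31)
  (1/31) = 1
Product of signs = -1

-1


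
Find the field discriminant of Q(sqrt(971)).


For K = Q(sqrt(d)) with d squarefree: disc(K) = d if d = 1 mod 4, and disc(K) = 4d if d = 2 or 3 mod 4.
Here d = 971, and d mod 4 = 3.
d = 3 mod 4, not 1 (O_K = Z[sqrt(d)]), so disc(K) = 4d = 4 * (971) = 3884

3884


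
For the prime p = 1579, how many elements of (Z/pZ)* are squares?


For prime p, the number of non-zero quadratic residues is (p-1)/2.
= (1579-1)/2
= 789

789


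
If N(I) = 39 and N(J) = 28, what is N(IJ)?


N(IJ) = N(I) * N(J)
= 39 * 28
= 1092

1092


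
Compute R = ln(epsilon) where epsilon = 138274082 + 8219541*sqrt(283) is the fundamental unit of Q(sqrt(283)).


epsilon = 138274082 + 8219541*sqrt(283)
= 2.7655e+08
R = ln(2.7655e+08)
= 19.4379

19.4379


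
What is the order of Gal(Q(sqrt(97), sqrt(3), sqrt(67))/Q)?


The 3 square roots of distinct primes are multiplicatively independent over Q,
so [K:Q] = 2^3 and Gal(K/Q) is isomorphic to (Z/2Z)^3.
|Gal| = 2^3 = 8

8


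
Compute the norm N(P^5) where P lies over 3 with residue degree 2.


N(P^a) = p^(a*f)
= 3^(5*2)
= 3^10
= 59049

59049


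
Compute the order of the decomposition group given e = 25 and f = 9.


|D_P| = e * f
= 25 * 9
= 225

225


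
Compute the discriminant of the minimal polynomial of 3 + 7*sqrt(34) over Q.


The element 3 + 7*sqrt(34) has minimal polynomial:
x^2 - 6*x - 1657
Discriminant = (-6)^2 - 4*(-1657)
= 36 + 6628
= 6664

6664


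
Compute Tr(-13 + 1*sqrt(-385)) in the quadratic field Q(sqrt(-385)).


Tr(a + b*sqrt(d)) = (a + b*sqrt(d)) + (a - b*sqrt(d)) = 2a
= 2 * (-13)
= -26

-26


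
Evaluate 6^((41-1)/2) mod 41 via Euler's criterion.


p = 41 is prime and the exponent is (p-1)/2 = 20, so by Euler's criterion 6^20 = (6/41) = +1 or -1 mod 41.
Compute by square-and-multiply:
  20 = 16 + 4 (binary 10100)
  Repeated squaring mod 41: 6^1 = 6, 6^2 = 36, 6^4 = 25, 6^8 = 10, 6^16 = 18
  6^20 = 6^16 * 6^4 = 18 * 25 mod 41
    18 * 25 = 450 = 40 mod 41
  6^20 = 40 mod 41
Result 40 = p - 1 = -1 mod 41: 6 is a quadratic non-residue mod 41. As a residue in [0, p-1] the value is 40.
6^20 mod 41 = 40

40


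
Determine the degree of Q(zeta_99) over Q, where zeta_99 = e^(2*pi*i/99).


The degree equals Euler's totient phi(99).
99 = 3^2 * 11
phi(99) = 60

60


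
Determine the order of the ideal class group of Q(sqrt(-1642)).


K = Q(sqrt(-1642)). d mod 4 = 2, so D = disc(K) = 4d = -6568
h(K) equals the number of primitive reduced positive-definite forms (a, b, c) = a*x^2 + b*x*y + c*y^2 with b^2 - 4ac = D,
where reduced means |b| <= a <= c, with b >= 0 whenever |b| = a or a = c, and primitive means gcd(a, b, c) = 1.
Reduced forces 3a^2 <= |D| = 6568, so 1 <= a <= 46; b must have the parity of D, and c = (b^2 - D)/(4a) must be an integer >= a.
Enumerate a = 1..46, b in [-a, a]:
  a=1: (1, 0, 1642)  [1]
  a=2: (2, 0, 821)  [1]
  a=3..12: none
  a=13: (13, -6, 127), (13, 6, 127)  [2]
  a=14..18: none
  a=19: (19, -14, 89), (19, 14, 89)  [2]
  a=20..25: none
  a=26: (26, -20, 67), (26, 20, 67)  [2]
  a=27..30: none
  a=31: (31, -2, 53), (31, 2, 53)  [2]
  a=32..37: none
  a=38: (38, -24, 47), (38, 24, 47)  [2]
  a=39..40: none
  a=41: (41, -22, 43), (41, 22, 43)  [2]
  a=42..46: none
Total reduced forms: 1 + 1 + 2 + 2 + 2 + 2 + 2 + 2 = 14
h = 14

14


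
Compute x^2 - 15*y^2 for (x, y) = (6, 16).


x^2 - d*y^2
= 6^2 - 15*16^2
= 36 - 3840
= -3804

-3804


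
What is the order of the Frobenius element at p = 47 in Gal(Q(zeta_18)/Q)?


The Frobenius at p in Gal(Q(zeta_n)/Q) = (Z/nZ)* is the class of p, so its order is ord_18(47), the smallest k >= 1 with 47^k = 1 mod 18.
n = 18 = 2 * 3^2, phi(18) = 6; the order divides phi(n).
Divisors of 6: 1, 2, 3, 6
Repeated squaring mod 18: 47^1 = 11, 47^2 = 13, 47^4 = 7
Test divisors in increasing order:
  k=1: 47^1 = 11 mod 18
  k=2: 47^2 = 13 mod 18
  k=3: 47^3 = 13 * 11 = 17 mod 18
  k=6: 47^6 = 7 * 13 = 1 mod 18  <- first divisor giving 1
Order = 6

6


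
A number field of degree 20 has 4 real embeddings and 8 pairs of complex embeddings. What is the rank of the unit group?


By Dirichlet's unit theorem:
rank = r1 + r2 - 1
= 4 + 8 - 1
= 11

11


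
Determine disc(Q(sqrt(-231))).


For K = Q(sqrt(d)) with d squarefree: disc(K) = d if d = 1 mod 4, and disc(K) = 4d if d = 2 or 3 mod 4.
Here d = -231, and d mod 4 = 1.
d = 1 mod 4 (O_K = Z[(1+sqrt(d))/2]), so disc(K) = d = -231

-231


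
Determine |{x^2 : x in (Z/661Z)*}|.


For prime p, the number of non-zero quadratic residues is (p-1)/2.
= (661-1)/2
= 330

330


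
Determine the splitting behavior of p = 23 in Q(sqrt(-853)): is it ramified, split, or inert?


K = Q(sqrt(-853)). Since d mod 4 = 3, disc(K) = -3412.
Check p | disc: -3412 mod 23 = 15.
p does not divide disc. Compute Legendre symbol (d/p):
21^((23-1)/2) mod 23 = -1
(d/p) = -1, so p is inert: (p) stays prime with e=1, f=2, g=1.
Therefore p is inert.

inert


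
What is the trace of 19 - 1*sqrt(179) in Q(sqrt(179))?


Tr(a + b*sqrt(d)) = (a + b*sqrt(d)) + (a - b*sqrt(d)) = 2a
= 2 * (19)
= 38

38


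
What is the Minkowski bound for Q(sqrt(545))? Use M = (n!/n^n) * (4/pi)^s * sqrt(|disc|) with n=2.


d = 545, d mod 4 = 1, so disc(K) = d = 545; |disc(K)| = 545
Real quadratic field, so n = 2, s = r2 = 0, r1 = 2
M = (n!/n^n) * (4/pi)^s * sqrt(|disc(K)|) = (2!/2^2) * (4/pi)^0 * sqrt(545)
= 0.5 * 1.000000 * 23.345235
= 11.6726

11.6726


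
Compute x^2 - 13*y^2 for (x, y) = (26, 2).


x^2 - d*y^2
= 26^2 - 13*2^2
= 676 - 52
= 624

624


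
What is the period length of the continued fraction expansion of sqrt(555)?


Run the CF algorithm for sqrt(555).
a_0 = floor(sqrt(555)) = 23; set m_0=0, q_0=1.
Recurrence: m' = q*a - m,  q' = (d - m'^2)/q,  a' = floor((a_0 + m')/q').
  step 1: m=23, q=26, a=1
  step 2: m=3, q=21, a=1
  step 3: m=18, q=11, a=3
  step 4: m=15, q=30, a=1
  step 5: m=15, q=11, a=3
  step 6: m=18, q=21, a=1
  step 7: m=3, q=26, a=1
  step 8: m=23, q=1, a=46
a_8 = 2*a_0 = 46, so the period closes here.
sqrt(555) = [23; 1, 1, 3, 1, 3, 1, 1, 46]
Period length = 8

8


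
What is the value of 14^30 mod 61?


p = 61 is prime and the exponent is (p-1)/2 = 30, so by Euler's criterion 14^30 = (14/61) = +1 or -1 mod 61.
Compute by square-and-multiply:
  30 = 16 + 8 + 4 + 2 (binary 11110)
  Repeated squaring mod 61: 14^1 = 14, 14^2 = 13, 14^4 = 47, 14^8 = 13, 14^16 = 47
  14^30 = 14^16 * 14^8 * 14^4 * 14^2 = 47 * 13 * 47 * 13 mod 61
    47 * 13 = 611 = 1 mod 61
    1 * 47 = 47 = 47 mod 61
    47 * 13 = 611 = 1 mod 61
  14^30 = 1 mod 61
Result 1: 14 is a quadratic residue mod 61.
14^30 mod 61 = 1

1


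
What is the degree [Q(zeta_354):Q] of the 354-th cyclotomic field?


The degree equals Euler's totient phi(354).
354 = 2 * 3 * 59
phi(354) = 116

116


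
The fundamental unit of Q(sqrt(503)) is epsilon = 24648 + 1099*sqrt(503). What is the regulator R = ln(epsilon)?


epsilon = 24648 + 1099*sqrt(503)
= 49296.0000
R = ln(49296.0000)
= 10.8056

10.8056


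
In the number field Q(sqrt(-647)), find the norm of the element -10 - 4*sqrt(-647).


N(a + b*sqrt(d)) = a^2 - d*b^2
= (-10)^2 - (-647)*(-4)^2
= 100 + 10352
= 10452

10452


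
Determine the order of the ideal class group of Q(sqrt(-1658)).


K = Q(sqrt(-1658)). d mod 4 = 2, so D = disc(K) = 4d = -6632
h(K) equals the number of primitive reduced positive-definite forms (a, b, c) = a*x^2 + b*x*y + c*y^2 with b^2 - 4ac = D,
where reduced means |b| <= a <= c, with b >= 0 whenever |b| = a or a = c, and primitive means gcd(a, b, c) = 1.
Reduced forces 3a^2 <= |D| = 6632, so 1 <= a <= 47; b must have the parity of D, and c = (b^2 - D)/(4a) must be an integer >= a.
Enumerate a = 1..47, b in [-a, a]:
  a=1: (1, 0, 1658)  [1]
  a=2: (2, 0, 829)  [1]
  a=3: (3, -2, 553), (3, 2, 553)  [2]
  a=4..5: none
  a=6: (6, -4, 277), (6, 4, 277)  [2]
  a=7: (7, -2, 237), (7, 2, 237)  [2]
  a=8: none
  a=9: (9, -8, 186), (9, 8, 186)  [2]
  a=10: none
  a=11: (11, -10, 153), (11, 10, 153)  [2]
  a=12..13: none
  a=14: (14, -12, 121), (14, 12, 121)  [2]
  a=15..16: none
  a=17: (17, -10, 99), (17, 10, 99)  [2]
  a=18: (18, -8, 93), (18, 8, 93)  [2]
  a=19..20: none
  a=21: (21, -16, 82), (21, -2, 79), (21, 2, 79), (21, 16, 82)  [4]
  a=22: (22, -12, 77), (22, 12, 77)  [2]
  a=23..26: none
  a=27: (27, -8, 62), (27, 8, 62)  [2]
  a=28: none
  a=29: (29, -26, 63), (29, 26, 63)  [2]
  a=30: none
  a=31: (31, -8, 54), (31, 8, 54)  [2]
  a=32: none
  a=33: (33, -32, 58), (33, -10, 51), (33, 10, 51), (33, 32, 58)  [4]
  a=34: (34, -24, 53), (34, 24, 53)  [2]
  a=35..36: none
  a=37: (37, -18, 47), (37, 18, 47)  [2]
  a=38..40: none
  a=41: (41, -16, 42), (41, 16, 42)  [2]
  a=42: (42, -40, 49), (42, 40, 49)  [2]
  a=43..47: none
Total reduced forms: 1 + 1 + 2 + 2 + 2 + 2 + 2 + 2 + 2 + 2 + 4 + 2 + 2 + 2 + 2 + 4 + 2 + 2 + 2 + 2 = 42
h = 42

42


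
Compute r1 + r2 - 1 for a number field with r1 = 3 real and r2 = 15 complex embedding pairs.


By Dirichlet's unit theorem:
rank = r1 + r2 - 1
= 3 + 15 - 1
= 17

17


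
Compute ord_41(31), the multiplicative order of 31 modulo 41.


We want ord_41(31), the smallest k >= 1 with 31^k = 1 mod 41.
n = 41 = 41, phi(41) = 40; the order divides phi(n).
Divisors of 40: 1, 2, 4, 5, 8, 10, 20, 40
Repeated squaring mod 41: 31^1 = 31, 31^2 = 18, 31^4 = 37, 31^8 = 16, 31^16 = 10, 31^32 = 18
Test divisors in increasing order:
  k=1: 31^1 = 31 mod 41
  k=2: 31^2 = 18 mod 41
  k=4: 31^4 = 37 mod 41
  k=5: 31^5 = 37 * 31 = 40 mod 41
  k=8: 31^8 = 16 mod 41
  k=10: 31^10 = 16 * 18 = 1 mod 41  <- first divisor giving 1
Order = 10

10


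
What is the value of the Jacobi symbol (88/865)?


Compute (88/865) via quadratic reciprocity:
  pull out 2: (2/865) = +1  (since 865 mod 8 = 1)
  pull out 2: (2/865) = +1  (since 865 mod 8 = 1)
  pull out 2: (2/865) = +1  (since 865 mod 8 = 1)
  reciprocity: (11/865) -> +(865/11)
  reduce: (7/11)
  reciprocity: (7/11) -> -(11/7)
  reduce: (4/7)
  pull out 2: (2/7) = +1  (since 7 mod 8 = 7)
  pull out 2: (2/7) = +1  (since 7 mod 8 = 7)
  (1/7) = 1
Product of signs = -1

-1


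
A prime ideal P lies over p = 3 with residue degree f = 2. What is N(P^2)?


N(P^a) = p^(a*f)
= 3^(2*2)
= 3^4
= 81

81


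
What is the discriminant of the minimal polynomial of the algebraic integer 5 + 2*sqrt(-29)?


The element 5 + 2*sqrt(-29) has minimal polynomial:
x^2 - 10*x + 141
Discriminant = (-10)^2 - 4*(141)
= 100 - 564
= -464

-464


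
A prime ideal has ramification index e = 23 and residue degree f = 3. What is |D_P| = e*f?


|D_P| = e * f
= 23 * 3
= 69

69


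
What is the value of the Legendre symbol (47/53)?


p = 53 is prime, so compute (47/53) with the reciprocity algorithm (Jacobi-symbol steps: pull out 2s via (2/n), flip via reciprocity, reduce):
  reciprocity: (47/53) -> +(53/47)
  reduce: (6/47)
  pull out 2: (2/47) = +1  (since 47 mod 8 = 7)
  reciprocity: (3/47) -> -(47/3)
  reduce: (2/3)
  pull out 2: (2/3) = -1  (since 3 mod 8 = 3)
  (1/3) = 1
Product of signs = 1
(47/53) = 1

1


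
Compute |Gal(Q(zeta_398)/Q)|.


|Gal(Q(zeta_398)/Q)| = phi(398)
= 198

198


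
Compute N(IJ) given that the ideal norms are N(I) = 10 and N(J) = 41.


N(IJ) = N(I) * N(J)
= 10 * 41
= 410

410


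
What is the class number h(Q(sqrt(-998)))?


K = Q(sqrt(-998)). d mod 4 = 2, so D = disc(K) = 4d = -3992
h(K) equals the number of primitive reduced positive-definite forms (a, b, c) = a*x^2 + b*x*y + c*y^2 with b^2 - 4ac = D,
where reduced means |b| <= a <= c, with b >= 0 whenever |b| = a or a = c, and primitive means gcd(a, b, c) = 1.
Reduced forces 3a^2 <= |D| = 3992, so 1 <= a <= 36; b must have the parity of D, and c = (b^2 - D)/(4a) must be an integer >= a.
Enumerate a = 1..36, b in [-a, a]:
  a=1: (1, 0, 998)  [1]
  a=2: (2, 0, 499)  [1]
  a=3: (3, -2, 333), (3, 2, 333)  [2]
  a=4..5: none
  a=6: (6, -4, 167), (6, 4, 167)  [2]
  a=7..8: none
  a=9: (9, -2, 111), (9, 2, 111)  [2]
  a=10: none
  a=11: (11, -10, 93), (11, 10, 93)  [2]
  a=12: none
  a=13: (13, -8, 78), (13, 8, 78)  [2]
  a=14..17: none
  a=18: (18, -16, 59), (18, 16, 59)  [2]
  a=19: (19, -6, 53), (19, 6, 53)  [2]
  a=20..21: none
  a=22: (22, -12, 47), (22, 12, 47)  [2]
  a=23..25: none
  a=26: (26, -8, 39), (26, 8, 39)  [2]
  a=27: (27, -2, 37), (27, 2, 37)  [2]
  a=28..30: none
  a=31: (31, -10, 33), (31, 10, 33)  [2]
  a=32: none
  a=33: (33, -32, 38), (33, 32, 38)  [2]
  a=34..36: none
Total reduced forms: 1 + 1 + 2 + 2 + 2 + 2 + 2 + 2 + 2 + 2 + 2 + 2 + 2 + 2 = 26
h = 26

26


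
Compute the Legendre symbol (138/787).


p = 787 is prime, so compute (138/787) with the reciprocity algorithm (Jacobi-symbol steps: pull out 2s via (2/n), flip via reciprocity, reduce):
  pull out 2: (2/787) = -1  (since 787 mod 8 = 3)
  reciprocity: (69/787) -> +(787/69)
  reduce: (28/69)
  pull out 2: (2/69) = -1  (since 69 mod 8 = 5)
  pull out 2: (2/69) = -1  (since 69 mod 8 = 5)
  reciprocity: (7/69) -> +(69/7)
  reduce: (6/7)
  pull out 2: (2/7) = +1  (since 7 mod 8 = 7)
  reciprocity: (3/7) -> -(7/3)
  reduce: (1/3)
  (1/3) = 1
Product of signs = 1
(138/787) = 1

1


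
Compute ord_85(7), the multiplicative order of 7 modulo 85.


We want ord_85(7), the smallest k >= 1 with 7^k = 1 mod 85.
n = 85 = 5 * 17, phi(85) = 64; the order divides phi(n).
Divisors of 64: 1, 2, 4, 8, 16, 32, 64
Repeated squaring mod 85: 7^1 = 7, 7^2 = 49, 7^4 = 21, 7^8 = 16, 7^16 = 1, 7^32 = 1, 7^64 = 1
Test divisors in increasing order:
  k=1: 7^1 = 7 mod 85
  k=2: 7^2 = 49 mod 85
  k=4: 7^4 = 21 mod 85
  k=8: 7^8 = 16 mod 85
  k=16: 7^16 = 1 mod 85  <- first divisor giving 1
Order = 16

16


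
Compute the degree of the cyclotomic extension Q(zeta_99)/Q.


The degree equals Euler's totient phi(99).
99 = 3^2 * 11
phi(99) = 60

60


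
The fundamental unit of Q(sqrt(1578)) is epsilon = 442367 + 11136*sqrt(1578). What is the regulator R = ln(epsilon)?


epsilon = 442367 + 11136*sqrt(1578)
= 884734.0000
R = ln(884734.0000)
= 13.6930

13.6930


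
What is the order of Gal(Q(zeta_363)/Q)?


|Gal(Q(zeta_363)/Q)| = phi(363)
= 220

220


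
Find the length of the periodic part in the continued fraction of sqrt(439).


Run the CF algorithm for sqrt(439).
a_0 = floor(sqrt(439)) = 20; set m_0=0, q_0=1.
Recurrence: m' = q*a - m,  q' = (d - m'^2)/q,  a' = floor((a_0 + m')/q').
  step 1: m=20, q=39, a=1
  step 2: m=19, q=2, a=19
  step 3: m=19, q=39, a=1
  step 4: m=20, q=1, a=40
a_4 = 2*a_0 = 40, so the period closes here.
sqrt(439) = [20; 1, 19, 1, 40]
Period length = 4

4


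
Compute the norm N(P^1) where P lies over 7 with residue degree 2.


N(P^a) = p^(a*f)
= 7^(1*2)
= 7^2
= 49

49


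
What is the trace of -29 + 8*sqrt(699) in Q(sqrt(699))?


Tr(a + b*sqrt(d)) = (a + b*sqrt(d)) + (a - b*sqrt(d)) = 2a
= 2 * (-29)
= -58

-58


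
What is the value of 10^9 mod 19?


p = 19 is prime and the exponent is (p-1)/2 = 9, so by Euler's criterion 10^9 = (10/19) = +1 or -1 mod 19.
Compute by square-and-multiply:
  9 = 8 + 1 (binary 1001)
  Repeated squaring mod 19: 10^1 = 10, 10^2 = 5, 10^4 = 6, 10^8 = 17
  10^9 = 10^8 * 10^1 = 17 * 10 mod 19
    17 * 10 = 170 = 18 mod 19
  10^9 = 18 mod 19
Result 18 = p - 1 = -1 mod 19: 10 is a quadratic non-residue mod 19. As a residue in [0, p-1] the value is 18.
10^9 mod 19 = 18

18


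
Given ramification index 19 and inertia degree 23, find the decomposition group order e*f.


|D_P| = e * f
= 19 * 23
= 437

437


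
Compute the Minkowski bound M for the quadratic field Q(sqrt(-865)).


d = -865, d mod 4 = 3, so disc(K) = 4d = -3460; |disc(K)| = 3460
Imaginary quadratic field, so n = 2, s = r2 = 1, r1 = 0
M = (n!/n^n) * (4/pi)^s * sqrt(|disc(K)|) = (2!/2^2) * (4/pi)^1 * sqrt(3460)
= 0.5 * 1.273240 * 58.821765
= 37.4471

37.4471


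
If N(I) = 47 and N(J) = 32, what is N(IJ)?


N(IJ) = N(I) * N(J)
= 47 * 32
= 1504

1504


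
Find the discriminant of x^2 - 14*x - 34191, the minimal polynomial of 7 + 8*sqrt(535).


The element 7 + 8*sqrt(535) has minimal polynomial:
x^2 - 14*x - 34191
Discriminant = (-14)^2 - 4*(-34191)
= 196 + 136764
= 136960

136960


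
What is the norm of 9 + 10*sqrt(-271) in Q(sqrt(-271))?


N(a + b*sqrt(d)) = a^2 - d*b^2
= (9)^2 - (-271)*(10)^2
= 81 + 27100
= 27181

27181


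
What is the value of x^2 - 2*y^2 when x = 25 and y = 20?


x^2 - d*y^2
= 25^2 - 2*20^2
= 625 - 800
= -175

-175


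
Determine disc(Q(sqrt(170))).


For K = Q(sqrt(d)) with d squarefree: disc(K) = d if d = 1 mod 4, and disc(K) = 4d if d = 2 or 3 mod 4.
Here d = 170, and d mod 4 = 2.
d = 2 mod 4, not 1 (O_K = Z[sqrt(d)]), so disc(K) = 4d = 4 * (170) = 680

680


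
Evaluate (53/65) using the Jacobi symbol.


Compute (53/65) via quadratic reciprocity:
  reciprocity: (53/65) -> +(65/53)
  reduce: (12/53)
  pull out 2: (2/53) = -1  (since 53 mod 8 = 5)
  pull out 2: (2/53) = -1  (since 53 mod 8 = 5)
  reciprocity: (3/53) -> +(53/3)
  reduce: (2/3)
  pull out 2: (2/3) = -1  (since 3 mod 8 = 3)
  (1/3) = 1
Product of signs = -1

-1


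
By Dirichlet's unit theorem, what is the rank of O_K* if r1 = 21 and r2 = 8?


By Dirichlet's unit theorem:
rank = r1 + r2 - 1
= 21 + 8 - 1
= 28

28


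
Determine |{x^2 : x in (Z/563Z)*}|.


For prime p, the number of non-zero quadratic residues is (p-1)/2.
= (563-1)/2
= 281

281


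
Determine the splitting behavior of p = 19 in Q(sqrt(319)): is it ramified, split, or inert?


K = Q(sqrt(319)). Since d mod 4 = 3, disc(K) = 1276.
Check p | disc: 1276 mod 19 = 3.
p does not divide disc. Compute Legendre symbol (d/p):
15^((19-1)/2) mod 19 = -1
(d/p) = -1, so p is inert: (p) stays prime with e=1, f=2, g=1.
Therefore p is inert.

inert


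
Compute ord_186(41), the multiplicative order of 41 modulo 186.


We want ord_186(41), the smallest k >= 1 with 41^k = 1 mod 186.
n = 186 = 2 * 3 * 31, phi(186) = 60; the order divides phi(n).
Divisors of 60: 1, 2, 3, 4, 5, 6, 10, 12, 15, 20, 30, 60
Repeated squaring mod 186: 41^1 = 41, 41^2 = 7, 41^4 = 49, 41^8 = 169, 41^16 = 103, 41^32 = 7
Test divisors in increasing order:
  k=1: 41^1 = 41 mod 186
  k=2: 41^2 = 7 mod 186
  k=3: 41^3 = 7 * 41 = 101 mod 186
  k=4: 41^4 = 49 mod 186
  k=5: 41^5 = 49 * 41 = 149 mod 186
  k=6: 41^6 = 49 * 7 = 157 mod 186
  k=10: 41^10 = 169 * 7 = 67 mod 186
  k=12: 41^12 = 169 * 49 = 97 mod 186
  k=15: 41^15 = 169 * 49 * 7 * 41 = 125 mod 186
  k=20: 41^20 = 103 * 49 = 25 mod 186
  k=30: 41^30 = 103 * 169 * 49 * 7 = 1 mod 186  <- first divisor giving 1
Order = 30

30


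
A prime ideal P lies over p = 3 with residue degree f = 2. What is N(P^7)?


N(P^a) = p^(a*f)
= 3^(7*2)
= 3^14
= 4782969

4782969


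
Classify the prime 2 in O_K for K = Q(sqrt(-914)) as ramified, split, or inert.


K = Q(sqrt(-914)). Since d mod 4 = 2, disc(K) = -3656.
Check p | disc: -3656 mod 2 = 0.
p divides disc, so p ramifies: (p) = P^2 with e=2, f=1, g=1.
Therefore p is ramified.

ramified


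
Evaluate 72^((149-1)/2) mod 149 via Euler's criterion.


p = 149 is prime and the exponent is (p-1)/2 = 74, so by Euler's criterion 72^74 = (72/149) = +1 or -1 mod 149.
Compute by square-and-multiply:
  74 = 64 + 8 + 2 (binary 1001010)
  Repeated squaring mod 149: 72^1 = 72, 72^2 = 118, 72^4 = 67, 72^8 = 19, 72^16 = 63, 72^32 = 95, 72^64 = 85
  72^74 = 72^64 * 72^8 * 72^2 = 85 * 19 * 118 mod 149
    85 * 19 = 1615 = 125 mod 149
    125 * 118 = 14750 = 148 mod 149
  72^74 = 148 mod 149
Result 148 = p - 1 = -1 mod 149: 72 is a quadratic non-residue mod 149. As a residue in [0, p-1] the value is 148.
72^74 mod 149 = 148

148


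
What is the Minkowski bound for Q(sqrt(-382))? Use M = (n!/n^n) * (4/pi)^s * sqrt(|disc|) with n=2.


d = -382, d mod 4 = 2, so disc(K) = 4d = -1528; |disc(K)| = 1528
Imaginary quadratic field, so n = 2, s = r2 = 1, r1 = 0
M = (n!/n^n) * (4/pi)^s * sqrt(|disc(K)|) = (2!/2^2) * (4/pi)^1 * sqrt(1528)
= 0.5 * 1.273240 * 39.089641
= 24.8852

24.8852


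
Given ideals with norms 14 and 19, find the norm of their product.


N(IJ) = N(I) * N(J)
= 14 * 19
= 266

266


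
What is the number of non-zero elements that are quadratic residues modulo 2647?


For prime p, the number of non-zero quadratic residues is (p-1)/2.
= (2647-1)/2
= 1323

1323


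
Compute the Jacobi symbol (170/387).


Compute (170/387) via quadratic reciprocity:
  pull out 2: (2/387) = -1  (since 387 mod 8 = 3)
  reciprocity: (85/387) -> +(387/85)
  reduce: (47/85)
  reciprocity: (47/85) -> +(85/47)
  reduce: (38/47)
  pull out 2: (2/47) = +1  (since 47 mod 8 = 7)
  reciprocity: (19/47) -> -(47/19)
  reduce: (9/19)
  reciprocity: (9/19) -> +(19/9)
  reduce: (1/9)
  (1/9) = 1
Product of signs = 1

1


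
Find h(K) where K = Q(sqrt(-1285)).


K = Q(sqrt(-1285)). d mod 4 = 3, so D = disc(K) = 4d = -5140
h(K) equals the number of primitive reduced positive-definite forms (a, b, c) = a*x^2 + b*x*y + c*y^2 with b^2 - 4ac = D,
where reduced means |b| <= a <= c, with b >= 0 whenever |b| = a or a = c, and primitive means gcd(a, b, c) = 1.
Reduced forces 3a^2 <= |D| = 5140, so 1 <= a <= 41; b must have the parity of D, and c = (b^2 - D)/(4a) must be an integer >= a.
Enumerate a = 1..41, b in [-a, a]:
  a=1: (1, 0, 1285)  [1]
  a=2: (2, 2, 643)  [1]
  a=3..4: none
  a=5: (5, 0, 257)  [1]
  a=6..9: none
  a=10: (10, 10, 131)  [1]
  a=11..18: none
  a=19: (19, -16, 71), (19, 16, 71)  [2]
  a=20..22: none
  a=23: (23, -14, 58), (23, 14, 58)  [2]
  a=24..28: none
  a=29: (29, -14, 46), (29, 14, 46)  [2]
  a=30..36: none
  a=37: (37, -22, 38), (37, 22, 38)  [2]
  a=38..41: none
Total reduced forms: 1 + 1 + 1 + 1 + 2 + 2 + 2 + 2 = 12
h = 12

12


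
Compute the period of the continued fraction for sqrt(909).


Run the CF algorithm for sqrt(909).
a_0 = floor(sqrt(909)) = 30; set m_0=0, q_0=1.
Recurrence: m' = q*a - m,  q' = (d - m'^2)/q,  a' = floor((a_0 + m')/q').
  step 1: m=30, q=9, a=6
  step 2: m=24, q=37, a=1
  step 3: m=13, q=20, a=2
  step 4: m=27, q=9, a=6
  step 5: m=27, q=20, a=2
  step 6: m=13, q=37, a=1
  step 7: m=24, q=9, a=6
  step 8: m=30, q=1, a=60
a_8 = 2*a_0 = 60, so the period closes here.
sqrt(909) = [30; 6, 1, 2, 6, 2, 1, 6, 60]
Period length = 8

8


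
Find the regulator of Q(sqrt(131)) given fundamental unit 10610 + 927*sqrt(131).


epsilon = 10610 + 927*sqrt(131)
= 21220.0000
R = ln(21220.0000)
= 9.9627

9.9627


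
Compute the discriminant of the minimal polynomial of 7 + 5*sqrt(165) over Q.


The element 7 + 5*sqrt(165) has minimal polynomial:
x^2 - 14*x - 4076
Discriminant = (-14)^2 - 4*(-4076)
= 196 + 16304
= 16500

16500


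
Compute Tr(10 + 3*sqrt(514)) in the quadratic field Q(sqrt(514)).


Tr(a + b*sqrt(d)) = (a + b*sqrt(d)) + (a - b*sqrt(d)) = 2a
= 2 * (10)
= 20

20


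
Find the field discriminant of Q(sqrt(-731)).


For K = Q(sqrt(d)) with d squarefree: disc(K) = d if d = 1 mod 4, and disc(K) = 4d if d = 2 or 3 mod 4.
Here d = -731, and d mod 4 = 1.
d = 1 mod 4 (O_K = Z[(1+sqrt(d))/2]), so disc(K) = d = -731

-731


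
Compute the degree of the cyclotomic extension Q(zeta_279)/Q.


The degree equals Euler's totient phi(279).
279 = 3^2 * 31
phi(279) = 180

180


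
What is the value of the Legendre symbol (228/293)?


p = 293 is prime, so compute (228/293) with the reciprocity algorithm (Jacobi-symbol steps: pull out 2s via (2/n), flip via reciprocity, reduce):
  pull out 2: (2/293) = -1  (since 293 mod 8 = 5)
  pull out 2: (2/293) = -1  (since 293 mod 8 = 5)
  reciprocity: (57/293) -> +(293/57)
  reduce: (8/57)
  pull out 2: (2/57) = +1  (since 57 mod 8 = 1)
  pull out 2: (2/57) = +1  (since 57 mod 8 = 1)
  pull out 2: (2/57) = +1  (since 57 mod 8 = 1)
  (1/57) = 1
Product of signs = 1
(228/293) = 1

1


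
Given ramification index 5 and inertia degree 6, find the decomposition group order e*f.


|D_P| = e * f
= 5 * 6
= 30

30


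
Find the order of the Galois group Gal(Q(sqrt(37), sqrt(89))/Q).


The 2 square roots of distinct primes are multiplicatively independent over Q,
so [K:Q] = 2^2 and Gal(K/Q) is isomorphic to (Z/2Z)^2.
|Gal| = 2^2 = 4

4


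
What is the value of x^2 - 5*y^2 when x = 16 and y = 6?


x^2 - d*y^2
= 16^2 - 5*6^2
= 256 - 180
= 76

76


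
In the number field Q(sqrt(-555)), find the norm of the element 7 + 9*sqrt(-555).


N(a + b*sqrt(d)) = a^2 - d*b^2
= (7)^2 - (-555)*(9)^2
= 49 + 44955
= 45004

45004


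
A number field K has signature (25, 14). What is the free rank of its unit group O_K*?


By Dirichlet's unit theorem:
rank = r1 + r2 - 1
= 25 + 14 - 1
= 38

38


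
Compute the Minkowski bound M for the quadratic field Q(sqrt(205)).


d = 205, d mod 4 = 1, so disc(K) = d = 205; |disc(K)| = 205
Real quadratic field, so n = 2, s = r2 = 0, r1 = 2
M = (n!/n^n) * (4/pi)^s * sqrt(|disc(K)|) = (2!/2^2) * (4/pi)^0 * sqrt(205)
= 0.5 * 1.000000 * 14.317821
= 7.1589

7.1589


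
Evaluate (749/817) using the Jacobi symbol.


Compute (749/817) via quadratic reciprocity:
  reciprocity: (749/817) -> +(817/749)
  reduce: (68/749)
  pull out 2: (2/749) = -1  (since 749 mod 8 = 5)
  pull out 2: (2/749) = -1  (since 749 mod 8 = 5)
  reciprocity: (17/749) -> +(749/17)
  reduce: (1/17)
  (1/17) = 1
Product of signs = 1

1


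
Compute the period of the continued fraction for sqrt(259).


Run the CF algorithm for sqrt(259).
a_0 = floor(sqrt(259)) = 16; set m_0=0, q_0=1.
Recurrence: m' = q*a - m,  q' = (d - m'^2)/q,  a' = floor((a_0 + m')/q').
  step 1: m=16, q=3, a=10
  step 2: m=14, q=21, a=1
  step 3: m=7, q=10, a=2
  step 4: m=13, q=9, a=3
  step 5: m=14, q=7, a=4
  step 6: m=14, q=9, a=3
  step 7: m=13, q=10, a=2
  step 8: m=7, q=21, a=1
  step 9: m=14, q=3, a=10
  step 10: m=16, q=1, a=32
a_10 = 2*a_0 = 32, so the period closes here.
sqrt(259) = [16; 10, 1, 2, 3, 4, 3, 2, 1, 10, 32]
Period length = 10

10


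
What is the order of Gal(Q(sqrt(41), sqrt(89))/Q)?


The 2 square roots of distinct primes are multiplicatively independent over Q,
so [K:Q] = 2^2 and Gal(K/Q) is isomorphic to (Z/2Z)^2.
|Gal| = 2^2 = 4

4


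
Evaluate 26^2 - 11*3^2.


x^2 - d*y^2
= 26^2 - 11*3^2
= 676 - 99
= 577

577


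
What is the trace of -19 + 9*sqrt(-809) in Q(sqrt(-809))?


Tr(a + b*sqrt(d)) = (a + b*sqrt(d)) + (a - b*sqrt(d)) = 2a
= 2 * (-19)
= -38

-38


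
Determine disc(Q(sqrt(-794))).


For K = Q(sqrt(d)) with d squarefree: disc(K) = d if d = 1 mod 4, and disc(K) = 4d if d = 2 or 3 mod 4.
Here d = -794, and d mod 4 = 2.
d = 2 mod 4, not 1 (O_K = Z[sqrt(d)]), so disc(K) = 4d = 4 * (-794) = -3176

-3176


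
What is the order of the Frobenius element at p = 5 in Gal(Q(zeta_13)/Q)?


The Frobenius at p in Gal(Q(zeta_n)/Q) = (Z/nZ)* is the class of p, so its order is ord_13(5), the smallest k >= 1 with 5^k = 1 mod 13.
n = 13 = 13, phi(13) = 12; the order divides phi(n).
Divisors of 12: 1, 2, 3, 4, 6, 12
Repeated squaring mod 13: 5^1 = 5, 5^2 = 12, 5^4 = 1, 5^8 = 1
Test divisors in increasing order:
  k=1: 5^1 = 5 mod 13
  k=2: 5^2 = 12 mod 13
  k=3: 5^3 = 12 * 5 = 8 mod 13
  k=4: 5^4 = 1 mod 13  <- first divisor giving 1
Order = 4

4


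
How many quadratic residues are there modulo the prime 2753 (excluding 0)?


For prime p, the number of non-zero quadratic residues is (p-1)/2.
= (2753-1)/2
= 1376

1376


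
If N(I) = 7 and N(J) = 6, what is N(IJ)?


N(IJ) = N(I) * N(J)
= 7 * 6
= 42

42


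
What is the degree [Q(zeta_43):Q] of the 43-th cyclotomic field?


The degree equals Euler's totient phi(43).
43 = 43
phi(43) = 42

42


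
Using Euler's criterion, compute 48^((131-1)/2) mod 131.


p = 131 is prime and the exponent is (p-1)/2 = 65, so by Euler's criterion 48^65 = (48/131) = +1 or -1 mod 131.
Compute by square-and-multiply:
  65 = 64 + 1 (binary 1000001)
  Repeated squaring mod 131: 48^1 = 48, 48^2 = 77, 48^4 = 34, 48^8 = 108, 48^16 = 5, 48^32 = 25, 48^64 = 101
  48^65 = 48^64 * 48^1 = 101 * 48 mod 131
    101 * 48 = 4848 = 1 mod 131
  48^65 = 1 mod 131
Result 1: 48 is a quadratic residue mod 131.
48^65 mod 131 = 1

1


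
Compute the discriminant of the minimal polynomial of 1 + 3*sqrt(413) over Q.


The element 1 + 3*sqrt(413) has minimal polynomial:
x^2 - 2*x - 3716
Discriminant = (-2)^2 - 4*(-3716)
= 4 + 14864
= 14868

14868


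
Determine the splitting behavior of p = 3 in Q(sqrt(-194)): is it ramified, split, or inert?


K = Q(sqrt(-194)). Since d mod 4 = 2, disc(K) = -776.
Check p | disc: -776 mod 3 = 1.
p does not divide disc. Compute Legendre symbol (d/p):
1^((3-1)/2) mod 3 = 1
(d/p) = 1, so p splits: (p) = P*P' with e=1, f=1, g=2.
Therefore p is split.

split


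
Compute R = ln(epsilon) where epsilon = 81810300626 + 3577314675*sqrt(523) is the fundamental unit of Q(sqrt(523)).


epsilon = 81810300626 + 3577314675*sqrt(523)
= 1.6362e+11
R = ln(1.6362e+11)
= 25.8208

25.8208


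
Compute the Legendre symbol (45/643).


p = 643 is prime, so compute (45/643) with the reciprocity algorithm (Jacobi-symbol steps: pull out 2s via (2/n), flip via reciprocity, reduce):
  reciprocity: (45/643) -> +(643/45)
  reduce: (13/45)
  reciprocity: (13/45) -> +(45/13)
  reduce: (6/13)
  pull out 2: (2/13) = -1  (since 13 mod 8 = 5)
  reciprocity: (3/13) -> +(13/3)
  reduce: (1/3)
  (1/3) = 1
Product of signs = -1
(45/643) = -1

-1


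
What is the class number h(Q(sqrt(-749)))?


K = Q(sqrt(-749)). d mod 4 = 3, so D = disc(K) = 4d = -2996
h(K) equals the number of primitive reduced positive-definite forms (a, b, c) = a*x^2 + b*x*y + c*y^2 with b^2 - 4ac = D,
where reduced means |b| <= a <= c, with b >= 0 whenever |b| = a or a = c, and primitive means gcd(a, b, c) = 1.
Reduced forces 3a^2 <= |D| = 2996, so 1 <= a <= 31; b must have the parity of D, and c = (b^2 - D)/(4a) must be an integer >= a.
Enumerate a = 1..31, b in [-a, a]:
  a=1: (1, 0, 749)  [1]
  a=2: (2, 2, 375)  [1]
  a=3: (3, -2, 250), (3, 2, 250)  [2]
  a=4: none
  a=5: (5, -2, 150), (5, 2, 150)  [2]
  a=6: (6, -2, 125), (6, 2, 125)  [2]
  a=7: (7, 0, 107)  [1]
  a=8: none
  a=9: (9, -8, 85), (9, 8, 85)  [2]
  a=10: (10, -2, 75), (10, 2, 75)  [2]
  a=11..13: none
  a=14: (14, 14, 57)  [1]
  a=15: (15, -8, 51), (15, -2, 50), (15, 2, 50), (15, 8, 51)  [4]
  a=16: none
  a=17: (17, -8, 45), (17, 8, 45)  [2]
  a=18: (18, -10, 43), (18, 10, 43)  [2]
  a=19: (19, -14, 42), (19, 14, 42)  [2]
  a=20: none
  a=21: (21, -14, 38), (21, 14, 38)  [2]
  a=22..24: none
  a=25: (25, -2, 30), (25, 2, 30)  [2]
  a=26: none
  a=27: (27, -26, 34), (27, 26, 34)  [2]
  a=28: none
  a=29: (29, -22, 30), (29, 22, 30)  [2]
  a=30..31: none
Total reduced forms: 1 + 1 + 2 + 2 + 2 + 1 + 2 + 2 + 1 + 4 + 2 + 2 + 2 + 2 + 2 + 2 + 2 = 32
h = 32

32


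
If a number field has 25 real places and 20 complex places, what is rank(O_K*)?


By Dirichlet's unit theorem:
rank = r1 + r2 - 1
= 25 + 20 - 1
= 44

44


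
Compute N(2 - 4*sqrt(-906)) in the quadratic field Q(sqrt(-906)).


N(a + b*sqrt(d)) = a^2 - d*b^2
= (2)^2 - (-906)*(-4)^2
= 4 + 14496
= 14500

14500


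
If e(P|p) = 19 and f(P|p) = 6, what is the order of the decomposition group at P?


|D_P| = e * f
= 19 * 6
= 114

114


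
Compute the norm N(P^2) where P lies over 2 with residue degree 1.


N(P^a) = p^(a*f)
= 2^(2*1)
= 2^2
= 4

4


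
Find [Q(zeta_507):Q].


The degree equals Euler's totient phi(507).
507 = 3 * 13^2
phi(507) = 312

312


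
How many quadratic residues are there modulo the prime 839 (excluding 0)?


For prime p, the number of non-zero quadratic residues is (p-1)/2.
= (839-1)/2
= 419

419


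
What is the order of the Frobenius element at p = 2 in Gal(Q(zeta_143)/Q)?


The Frobenius at p in Gal(Q(zeta_n)/Q) = (Z/nZ)* is the class of p, so its order is ord_143(2), the smallest k >= 1 with 2^k = 1 mod 143.
n = 143 = 11 * 13, phi(143) = 120; the order divides phi(n).
Divisors of 120: 1, 2, 3, 4, 5, 6, 8, 10, 12, 15, 20, 24, 30, 40, 60, 120
Repeated squaring mod 143: 2^1 = 2, 2^2 = 4, 2^4 = 16, 2^8 = 113, 2^16 = 42, 2^32 = 48, 2^64 = 16
Test divisors in increasing order:
  k=1: 2^1 = 2 mod 143
  k=2: 2^2 = 4 mod 143
  k=3: 2^3 = 4 * 2 = 8 mod 143
  k=4: 2^4 = 16 mod 143
  k=5: 2^5 = 16 * 2 = 32 mod 143
  k=6: 2^6 = 16 * 4 = 64 mod 143
  k=8: 2^8 = 113 mod 143
  k=10: 2^10 = 113 * 4 = 23 mod 143
  k=12: 2^12 = 113 * 16 = 92 mod 143
  k=15: 2^15 = 113 * 16 * 4 * 2 = 21 mod 143
  k=20: 2^20 = 42 * 16 = 100 mod 143
  k=24: 2^24 = 42 * 113 = 27 mod 143
  k=30: 2^30 = 42 * 113 * 16 * 4 = 12 mod 143
  k=40: 2^40 = 48 * 113 = 133 mod 143
  k=60: 2^60 = 48 * 42 * 113 * 16 = 1 mod 143  <- first divisor giving 1
Order = 60

60


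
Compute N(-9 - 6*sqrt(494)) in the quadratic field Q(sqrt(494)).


N(a + b*sqrt(d)) = a^2 - d*b^2
= (-9)^2 - (494)*(-6)^2
= 81 - 17784
= -17703

-17703


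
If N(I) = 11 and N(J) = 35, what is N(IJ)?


N(IJ) = N(I) * N(J)
= 11 * 35
= 385

385


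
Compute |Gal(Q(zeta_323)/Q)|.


|Gal(Q(zeta_323)/Q)| = phi(323)
= 288

288


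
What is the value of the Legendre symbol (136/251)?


p = 251 is prime, so compute (136/251) with the reciprocity algorithm (Jacobi-symbol steps: pull out 2s via (2/n), flip via reciprocity, reduce):
  pull out 2: (2/251) = -1  (since 251 mod 8 = 3)
  pull out 2: (2/251) = -1  (since 251 mod 8 = 3)
  pull out 2: (2/251) = -1  (since 251 mod 8 = 3)
  reciprocity: (17/251) -> +(251/17)
  reduce: (13/17)
  reciprocity: (13/17) -> +(17/13)
  reduce: (4/13)
  pull out 2: (2/13) = -1  (since 13 mod 8 = 5)
  pull out 2: (2/13) = -1  (since 13 mod 8 = 5)
  (1/13) = 1
Product of signs = -1
(136/251) = -1

-1


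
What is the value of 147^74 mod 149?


p = 149 is prime and the exponent is (p-1)/2 = 74, so by Euler's criterion 147^74 = (147/149) = +1 or -1 mod 149.
Compute by square-and-multiply:
  74 = 64 + 8 + 2 (binary 1001010)
  Repeated squaring mod 149: 147^1 = 147, 147^2 = 4, 147^4 = 16, 147^8 = 107, 147^16 = 125, 147^32 = 129, 147^64 = 102
  147^74 = 147^64 * 147^8 * 147^2 = 102 * 107 * 4 mod 149
    102 * 107 = 10914 = 37 mod 149
    37 * 4 = 148 = 148 mod 149
  147^74 = 148 mod 149
Result 148 = p - 1 = -1 mod 149: 147 is a quadratic non-residue mod 149. As a residue in [0, p-1] the value is 148.
147^74 mod 149 = 148

148


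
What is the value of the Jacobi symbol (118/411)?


Compute (118/411) via quadratic reciprocity:
  pull out 2: (2/411) = -1  (since 411 mod 8 = 3)
  reciprocity: (59/411) -> -(411/59)
  reduce: (57/59)
  reciprocity: (57/59) -> +(59/57)
  reduce: (2/57)
  pull out 2: (2/57) = +1  (since 57 mod 8 = 1)
  (1/57) = 1
Product of signs = 1

1


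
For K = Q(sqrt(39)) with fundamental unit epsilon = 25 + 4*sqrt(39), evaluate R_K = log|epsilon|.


epsilon = 25 + 4*sqrt(39)
= 49.9800
R = ln(49.9800)
= 3.9116

3.9116


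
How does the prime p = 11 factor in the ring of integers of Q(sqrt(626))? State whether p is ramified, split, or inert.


K = Q(sqrt(626)). Since d mod 4 = 2, disc(K) = 2504.
Check p | disc: 2504 mod 11 = 7.
p does not divide disc. Compute Legendre symbol (d/p):
10^((11-1)/2) mod 11 = -1
(d/p) = -1, so p is inert: (p) stays prime with e=1, f=2, g=1.
Therefore p is inert.

inert


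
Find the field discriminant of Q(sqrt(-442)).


For K = Q(sqrt(d)) with d squarefree: disc(K) = d if d = 1 mod 4, and disc(K) = 4d if d = 2 or 3 mod 4.
Here d = -442, and d mod 4 = 2.
d = 2 mod 4, not 1 (O_K = Z[sqrt(d)]), so disc(K) = 4d = 4 * (-442) = -1768

-1768


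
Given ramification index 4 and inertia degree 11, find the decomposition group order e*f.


|D_P| = e * f
= 4 * 11
= 44

44


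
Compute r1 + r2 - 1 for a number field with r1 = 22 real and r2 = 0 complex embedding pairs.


By Dirichlet's unit theorem:
rank = r1 + r2 - 1
= 22 + 0 - 1
= 21

21


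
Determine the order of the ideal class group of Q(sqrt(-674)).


K = Q(sqrt(-674)). d mod 4 = 2, so D = disc(K) = 4d = -2696
h(K) equals the number of primitive reduced positive-definite forms (a, b, c) = a*x^2 + b*x*y + c*y^2 with b^2 - 4ac = D,
where reduced means |b| <= a <= c, with b >= 0 whenever |b| = a or a = c, and primitive means gcd(a, b, c) = 1.
Reduced forces 3a^2 <= |D| = 2696, so 1 <= a <= 29; b must have the parity of D, and c = (b^2 - D)/(4a) must be an integer >= a.
Enumerate a = 1..29, b in [-a, a]:
  a=1: (1, 0, 674)  [1]
  a=2: (2, 0, 337)  [1]
  a=3: (3, -2, 225), (3, 2, 225)  [2]
  a=4: none
  a=5: (5, -2, 135), (5, 2, 135)  [2]
  a=6: (6, -4, 113), (6, 4, 113)  [2]
  a=7..8: none
  a=9: (9, -2, 75), (9, 2, 75)  [2]
  a=10: (10, -8, 69), (10, 8, 69)  [2]
  a=11..14: none
  a=15: (15, -8, 46), (15, -2, 45), (15, 2, 45), (15, 8, 46)  [4]
  a=16..17: none
  a=18: (18, -16, 41), (18, 16, 41)  [2]
  a=19..22: none
  a=23: (23, -8, 30), (23, 8, 30)  [2]
  a=24: none
  a=25: (25, -2, 27), (25, 2, 27)  [2]
  a=26..28: none
  a=29: (29, -28, 30), (29, 28, 30)  [2]
Total reduced forms: 1 + 1 + 2 + 2 + 2 + 2 + 2 + 4 + 2 + 2 + 2 + 2 = 24
h = 24

24


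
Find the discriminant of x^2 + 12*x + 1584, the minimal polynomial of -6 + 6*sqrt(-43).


The element -6 + 6*sqrt(-43) has minimal polynomial:
x^2 + 12*x + 1584
Discriminant = (12)^2 - 4*(1584)
= 144 - 6336
= -6192

-6192


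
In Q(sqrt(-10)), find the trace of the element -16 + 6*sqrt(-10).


Tr(a + b*sqrt(d)) = (a + b*sqrt(d)) + (a - b*sqrt(d)) = 2a
= 2 * (-16)
= -32

-32


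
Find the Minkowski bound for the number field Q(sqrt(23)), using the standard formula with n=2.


d = 23, d mod 4 = 3, so disc(K) = 4d = 92; |disc(K)| = 92
Real quadratic field, so n = 2, s = r2 = 0, r1 = 2
M = (n!/n^n) * (4/pi)^s * sqrt(|disc(K)|) = (2!/2^2) * (4/pi)^0 * sqrt(92)
= 0.5 * 1.000000 * 9.591663
= 4.7958

4.7958


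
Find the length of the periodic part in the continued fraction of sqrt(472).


Run the CF algorithm for sqrt(472).
a_0 = floor(sqrt(472)) = 21; set m_0=0, q_0=1.
Recurrence: m' = q*a - m,  q' = (d - m'^2)/q,  a' = floor((a_0 + m')/q').
  step 1: m=21, q=31, a=1
  step 2: m=10, q=12, a=2
  step 3: m=14, q=23, a=1
  step 4: m=9, q=17, a=1
  step 5: m=8, q=24, a=1
  step 6: m=16, q=9, a=4
  step 7: m=20, q=8, a=5
  step 8: m=20, q=9, a=4
  step 9: m=16, q=24, a=1
  step 10: m=8, q=17, a=1
  step 11: m=9, q=23, a=1
  step 12: m=14, q=12, a=2
  step 13: m=10, q=31, a=1
  step 14: m=21, q=1, a=42
a_14 = 2*a_0 = 42, so the period closes here.
sqrt(472) = [21; 1, 2, 1, 1, 1, 4, 5, 4, 1, 1, 1, 2, 1, 42]
Period length = 14

14


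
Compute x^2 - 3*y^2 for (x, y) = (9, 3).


x^2 - d*y^2
= 9^2 - 3*3^2
= 81 - 27
= 54

54


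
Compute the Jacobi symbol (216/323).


Compute (216/323) via quadratic reciprocity:
  pull out 2: (2/323) = -1  (since 323 mod 8 = 3)
  pull out 2: (2/323) = -1  (since 323 mod 8 = 3)
  pull out 2: (2/323) = -1  (since 323 mod 8 = 3)
  reciprocity: (27/323) -> -(323/27)
  reduce: (26/27)
  pull out 2: (2/27) = -1  (since 27 mod 8 = 3)
  reciprocity: (13/27) -> +(27/13)
  reduce: (1/13)
  (1/13) = 1
Product of signs = -1

-1


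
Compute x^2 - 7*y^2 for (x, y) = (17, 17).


x^2 - d*y^2
= 17^2 - 7*17^2
= 289 - 2023
= -1734

-1734


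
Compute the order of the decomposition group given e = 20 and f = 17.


|D_P| = e * f
= 20 * 17
= 340

340


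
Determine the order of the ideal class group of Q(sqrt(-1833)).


K = Q(sqrt(-1833)). d mod 4 = 3, so D = disc(K) = 4d = -7332
h(K) equals the number of primitive reduced positive-definite forms (a, b, c) = a*x^2 + b*x*y + c*y^2 with b^2 - 4ac = D,
where reduced means |b| <= a <= c, with b >= 0 whenever |b| = a or a = c, and primitive means gcd(a, b, c) = 1.
Reduced forces 3a^2 <= |D| = 7332, so 1 <= a <= 49; b must have the parity of D, and c = (b^2 - D)/(4a) must be an integer >= a.
Enumerate a = 1..49, b in [-a, a]:
  a=1: (1, 0, 1833)  [1]
  a=2: (2, 2, 917)  [1]
  a=3: (3, 0, 611)  [1]
  a=4..5: none
  a=6: (6, 6, 307)  [1]
  a=7: (7, -2, 262), (7, 2, 262)  [2]
  a=8..10: none
  a=11: (11, -4, 167), (11, 4, 167)  [2]
  a=12: none
  a=13: (13, 0, 141)  [1]
  a=14: (14, -2, 131), (14, 2, 131)  [2]
  a=15..20: none
  a=21: (21, -12, 89), (21, 12, 89)  [2]
  a=22: (22, -18, 87), (22, 18, 87)  [2]
  a=23..25: none
  a=26: (26, 26, 77)  [1]
  a=27..28: none
  a=29: (29, -18, 66), (29, 18, 66)  [2]
  a=30..32: none
  a=33: (33, -18, 58), (33, 18, 58)  [2]
  a=34..38: none
  a=39: (39, 0, 47)  [1]
  a=40..41: none
  a=42: (42, -30, 49), (42, 30, 49)  [2]
  a=43: (43, 8, 43)  [1]
  a=44..49: none
Total reduced forms: 1 + 1 + 1 + 1 + 2 + 2 + 1 + 2 + 2 + 2 + 1 + 2 + 2 + 1 + 2 + 1 = 24
h = 24

24
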